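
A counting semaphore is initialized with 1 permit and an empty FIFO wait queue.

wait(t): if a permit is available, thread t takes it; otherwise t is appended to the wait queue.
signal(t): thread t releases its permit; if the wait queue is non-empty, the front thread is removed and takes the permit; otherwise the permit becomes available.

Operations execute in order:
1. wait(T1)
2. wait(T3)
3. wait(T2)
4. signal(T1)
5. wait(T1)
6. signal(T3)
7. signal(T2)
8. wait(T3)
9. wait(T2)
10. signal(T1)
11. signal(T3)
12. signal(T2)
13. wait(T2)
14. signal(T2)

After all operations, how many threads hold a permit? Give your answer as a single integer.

Step 1: wait(T1) -> count=0 queue=[] holders={T1}
Step 2: wait(T3) -> count=0 queue=[T3] holders={T1}
Step 3: wait(T2) -> count=0 queue=[T3,T2] holders={T1}
Step 4: signal(T1) -> count=0 queue=[T2] holders={T3}
Step 5: wait(T1) -> count=0 queue=[T2,T1] holders={T3}
Step 6: signal(T3) -> count=0 queue=[T1] holders={T2}
Step 7: signal(T2) -> count=0 queue=[] holders={T1}
Step 8: wait(T3) -> count=0 queue=[T3] holders={T1}
Step 9: wait(T2) -> count=0 queue=[T3,T2] holders={T1}
Step 10: signal(T1) -> count=0 queue=[T2] holders={T3}
Step 11: signal(T3) -> count=0 queue=[] holders={T2}
Step 12: signal(T2) -> count=1 queue=[] holders={none}
Step 13: wait(T2) -> count=0 queue=[] holders={T2}
Step 14: signal(T2) -> count=1 queue=[] holders={none}
Final holders: {none} -> 0 thread(s)

Answer: 0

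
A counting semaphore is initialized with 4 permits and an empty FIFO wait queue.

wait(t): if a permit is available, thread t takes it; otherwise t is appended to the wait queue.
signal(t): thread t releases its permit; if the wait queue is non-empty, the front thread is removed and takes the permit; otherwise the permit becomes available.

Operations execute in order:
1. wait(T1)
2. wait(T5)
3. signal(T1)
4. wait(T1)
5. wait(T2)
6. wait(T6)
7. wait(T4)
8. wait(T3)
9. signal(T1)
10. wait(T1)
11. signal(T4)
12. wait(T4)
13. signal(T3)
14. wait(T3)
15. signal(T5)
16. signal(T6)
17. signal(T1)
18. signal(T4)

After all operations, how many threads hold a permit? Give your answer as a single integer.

Step 1: wait(T1) -> count=3 queue=[] holders={T1}
Step 2: wait(T5) -> count=2 queue=[] holders={T1,T5}
Step 3: signal(T1) -> count=3 queue=[] holders={T5}
Step 4: wait(T1) -> count=2 queue=[] holders={T1,T5}
Step 5: wait(T2) -> count=1 queue=[] holders={T1,T2,T5}
Step 6: wait(T6) -> count=0 queue=[] holders={T1,T2,T5,T6}
Step 7: wait(T4) -> count=0 queue=[T4] holders={T1,T2,T5,T6}
Step 8: wait(T3) -> count=0 queue=[T4,T3] holders={T1,T2,T5,T6}
Step 9: signal(T1) -> count=0 queue=[T3] holders={T2,T4,T5,T6}
Step 10: wait(T1) -> count=0 queue=[T3,T1] holders={T2,T4,T5,T6}
Step 11: signal(T4) -> count=0 queue=[T1] holders={T2,T3,T5,T6}
Step 12: wait(T4) -> count=0 queue=[T1,T4] holders={T2,T3,T5,T6}
Step 13: signal(T3) -> count=0 queue=[T4] holders={T1,T2,T5,T6}
Step 14: wait(T3) -> count=0 queue=[T4,T3] holders={T1,T2,T5,T6}
Step 15: signal(T5) -> count=0 queue=[T3] holders={T1,T2,T4,T6}
Step 16: signal(T6) -> count=0 queue=[] holders={T1,T2,T3,T4}
Step 17: signal(T1) -> count=1 queue=[] holders={T2,T3,T4}
Step 18: signal(T4) -> count=2 queue=[] holders={T2,T3}
Final holders: {T2,T3} -> 2 thread(s)

Answer: 2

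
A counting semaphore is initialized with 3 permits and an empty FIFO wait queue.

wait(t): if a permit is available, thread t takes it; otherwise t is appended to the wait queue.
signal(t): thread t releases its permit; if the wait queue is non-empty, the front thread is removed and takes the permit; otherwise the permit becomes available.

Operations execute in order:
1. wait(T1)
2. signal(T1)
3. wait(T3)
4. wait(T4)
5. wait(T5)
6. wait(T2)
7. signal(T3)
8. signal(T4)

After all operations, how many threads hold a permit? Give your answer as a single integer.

Answer: 2

Derivation:
Step 1: wait(T1) -> count=2 queue=[] holders={T1}
Step 2: signal(T1) -> count=3 queue=[] holders={none}
Step 3: wait(T3) -> count=2 queue=[] holders={T3}
Step 4: wait(T4) -> count=1 queue=[] holders={T3,T4}
Step 5: wait(T5) -> count=0 queue=[] holders={T3,T4,T5}
Step 6: wait(T2) -> count=0 queue=[T2] holders={T3,T4,T5}
Step 7: signal(T3) -> count=0 queue=[] holders={T2,T4,T5}
Step 8: signal(T4) -> count=1 queue=[] holders={T2,T5}
Final holders: {T2,T5} -> 2 thread(s)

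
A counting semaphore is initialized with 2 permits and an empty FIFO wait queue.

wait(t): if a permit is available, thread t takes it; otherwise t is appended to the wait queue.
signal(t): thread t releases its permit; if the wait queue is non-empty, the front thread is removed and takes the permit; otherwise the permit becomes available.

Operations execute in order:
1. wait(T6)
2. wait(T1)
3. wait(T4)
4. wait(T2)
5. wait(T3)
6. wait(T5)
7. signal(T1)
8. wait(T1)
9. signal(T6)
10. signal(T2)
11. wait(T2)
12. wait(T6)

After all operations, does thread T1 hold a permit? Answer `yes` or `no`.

Step 1: wait(T6) -> count=1 queue=[] holders={T6}
Step 2: wait(T1) -> count=0 queue=[] holders={T1,T6}
Step 3: wait(T4) -> count=0 queue=[T4] holders={T1,T6}
Step 4: wait(T2) -> count=0 queue=[T4,T2] holders={T1,T6}
Step 5: wait(T3) -> count=0 queue=[T4,T2,T3] holders={T1,T6}
Step 6: wait(T5) -> count=0 queue=[T4,T2,T3,T5] holders={T1,T6}
Step 7: signal(T1) -> count=0 queue=[T2,T3,T5] holders={T4,T6}
Step 8: wait(T1) -> count=0 queue=[T2,T3,T5,T1] holders={T4,T6}
Step 9: signal(T6) -> count=0 queue=[T3,T5,T1] holders={T2,T4}
Step 10: signal(T2) -> count=0 queue=[T5,T1] holders={T3,T4}
Step 11: wait(T2) -> count=0 queue=[T5,T1,T2] holders={T3,T4}
Step 12: wait(T6) -> count=0 queue=[T5,T1,T2,T6] holders={T3,T4}
Final holders: {T3,T4} -> T1 not in holders

Answer: no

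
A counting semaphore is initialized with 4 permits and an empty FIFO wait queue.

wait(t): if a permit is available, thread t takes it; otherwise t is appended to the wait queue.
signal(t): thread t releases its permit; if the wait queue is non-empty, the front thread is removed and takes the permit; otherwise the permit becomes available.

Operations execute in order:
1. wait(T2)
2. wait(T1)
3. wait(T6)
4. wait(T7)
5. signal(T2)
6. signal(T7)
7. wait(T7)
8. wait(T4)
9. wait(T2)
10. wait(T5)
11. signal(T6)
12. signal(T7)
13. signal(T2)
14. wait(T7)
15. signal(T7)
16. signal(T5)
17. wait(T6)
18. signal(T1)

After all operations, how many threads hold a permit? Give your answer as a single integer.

Step 1: wait(T2) -> count=3 queue=[] holders={T2}
Step 2: wait(T1) -> count=2 queue=[] holders={T1,T2}
Step 3: wait(T6) -> count=1 queue=[] holders={T1,T2,T6}
Step 4: wait(T7) -> count=0 queue=[] holders={T1,T2,T6,T7}
Step 5: signal(T2) -> count=1 queue=[] holders={T1,T6,T7}
Step 6: signal(T7) -> count=2 queue=[] holders={T1,T6}
Step 7: wait(T7) -> count=1 queue=[] holders={T1,T6,T7}
Step 8: wait(T4) -> count=0 queue=[] holders={T1,T4,T6,T7}
Step 9: wait(T2) -> count=0 queue=[T2] holders={T1,T4,T6,T7}
Step 10: wait(T5) -> count=0 queue=[T2,T5] holders={T1,T4,T6,T7}
Step 11: signal(T6) -> count=0 queue=[T5] holders={T1,T2,T4,T7}
Step 12: signal(T7) -> count=0 queue=[] holders={T1,T2,T4,T5}
Step 13: signal(T2) -> count=1 queue=[] holders={T1,T4,T5}
Step 14: wait(T7) -> count=0 queue=[] holders={T1,T4,T5,T7}
Step 15: signal(T7) -> count=1 queue=[] holders={T1,T4,T5}
Step 16: signal(T5) -> count=2 queue=[] holders={T1,T4}
Step 17: wait(T6) -> count=1 queue=[] holders={T1,T4,T6}
Step 18: signal(T1) -> count=2 queue=[] holders={T4,T6}
Final holders: {T4,T6} -> 2 thread(s)

Answer: 2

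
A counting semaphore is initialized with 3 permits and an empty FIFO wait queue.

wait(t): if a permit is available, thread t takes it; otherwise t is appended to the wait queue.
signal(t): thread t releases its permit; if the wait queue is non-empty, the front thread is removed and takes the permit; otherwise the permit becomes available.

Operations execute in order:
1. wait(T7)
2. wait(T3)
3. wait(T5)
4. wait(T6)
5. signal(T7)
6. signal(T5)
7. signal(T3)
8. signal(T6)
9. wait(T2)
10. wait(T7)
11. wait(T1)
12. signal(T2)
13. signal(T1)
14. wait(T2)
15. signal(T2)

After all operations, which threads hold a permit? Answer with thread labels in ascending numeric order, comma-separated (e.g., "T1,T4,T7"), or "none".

Step 1: wait(T7) -> count=2 queue=[] holders={T7}
Step 2: wait(T3) -> count=1 queue=[] holders={T3,T7}
Step 3: wait(T5) -> count=0 queue=[] holders={T3,T5,T7}
Step 4: wait(T6) -> count=0 queue=[T6] holders={T3,T5,T7}
Step 5: signal(T7) -> count=0 queue=[] holders={T3,T5,T6}
Step 6: signal(T5) -> count=1 queue=[] holders={T3,T6}
Step 7: signal(T3) -> count=2 queue=[] holders={T6}
Step 8: signal(T6) -> count=3 queue=[] holders={none}
Step 9: wait(T2) -> count=2 queue=[] holders={T2}
Step 10: wait(T7) -> count=1 queue=[] holders={T2,T7}
Step 11: wait(T1) -> count=0 queue=[] holders={T1,T2,T7}
Step 12: signal(T2) -> count=1 queue=[] holders={T1,T7}
Step 13: signal(T1) -> count=2 queue=[] holders={T7}
Step 14: wait(T2) -> count=1 queue=[] holders={T2,T7}
Step 15: signal(T2) -> count=2 queue=[] holders={T7}
Final holders: T7

Answer: T7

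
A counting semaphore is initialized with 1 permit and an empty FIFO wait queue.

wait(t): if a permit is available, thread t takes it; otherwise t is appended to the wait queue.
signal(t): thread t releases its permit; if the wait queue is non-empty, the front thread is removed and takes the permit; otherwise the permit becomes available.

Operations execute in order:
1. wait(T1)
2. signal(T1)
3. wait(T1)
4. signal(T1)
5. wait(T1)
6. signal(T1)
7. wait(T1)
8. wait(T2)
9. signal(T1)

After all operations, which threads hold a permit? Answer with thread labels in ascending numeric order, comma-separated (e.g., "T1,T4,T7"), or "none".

Step 1: wait(T1) -> count=0 queue=[] holders={T1}
Step 2: signal(T1) -> count=1 queue=[] holders={none}
Step 3: wait(T1) -> count=0 queue=[] holders={T1}
Step 4: signal(T1) -> count=1 queue=[] holders={none}
Step 5: wait(T1) -> count=0 queue=[] holders={T1}
Step 6: signal(T1) -> count=1 queue=[] holders={none}
Step 7: wait(T1) -> count=0 queue=[] holders={T1}
Step 8: wait(T2) -> count=0 queue=[T2] holders={T1}
Step 9: signal(T1) -> count=0 queue=[] holders={T2}
Final holders: T2

Answer: T2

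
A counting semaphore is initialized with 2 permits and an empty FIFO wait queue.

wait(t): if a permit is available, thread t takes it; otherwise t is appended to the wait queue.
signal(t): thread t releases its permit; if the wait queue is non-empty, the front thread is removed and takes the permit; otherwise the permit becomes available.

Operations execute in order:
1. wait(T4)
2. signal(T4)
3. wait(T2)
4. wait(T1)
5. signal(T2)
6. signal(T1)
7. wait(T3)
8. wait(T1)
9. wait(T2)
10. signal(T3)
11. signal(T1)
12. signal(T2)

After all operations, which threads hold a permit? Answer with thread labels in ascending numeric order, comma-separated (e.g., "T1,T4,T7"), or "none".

Answer: none

Derivation:
Step 1: wait(T4) -> count=1 queue=[] holders={T4}
Step 2: signal(T4) -> count=2 queue=[] holders={none}
Step 3: wait(T2) -> count=1 queue=[] holders={T2}
Step 4: wait(T1) -> count=0 queue=[] holders={T1,T2}
Step 5: signal(T2) -> count=1 queue=[] holders={T1}
Step 6: signal(T1) -> count=2 queue=[] holders={none}
Step 7: wait(T3) -> count=1 queue=[] holders={T3}
Step 8: wait(T1) -> count=0 queue=[] holders={T1,T3}
Step 9: wait(T2) -> count=0 queue=[T2] holders={T1,T3}
Step 10: signal(T3) -> count=0 queue=[] holders={T1,T2}
Step 11: signal(T1) -> count=1 queue=[] holders={T2}
Step 12: signal(T2) -> count=2 queue=[] holders={none}
Final holders: none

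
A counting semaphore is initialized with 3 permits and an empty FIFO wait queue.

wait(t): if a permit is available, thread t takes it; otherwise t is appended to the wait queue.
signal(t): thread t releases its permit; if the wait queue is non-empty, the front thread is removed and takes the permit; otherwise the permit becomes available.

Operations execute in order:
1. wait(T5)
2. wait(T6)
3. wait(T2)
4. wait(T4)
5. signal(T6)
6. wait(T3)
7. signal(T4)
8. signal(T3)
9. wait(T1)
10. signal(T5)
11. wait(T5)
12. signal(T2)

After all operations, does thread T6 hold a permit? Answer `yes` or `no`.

Answer: no

Derivation:
Step 1: wait(T5) -> count=2 queue=[] holders={T5}
Step 2: wait(T6) -> count=1 queue=[] holders={T5,T6}
Step 3: wait(T2) -> count=0 queue=[] holders={T2,T5,T6}
Step 4: wait(T4) -> count=0 queue=[T4] holders={T2,T5,T6}
Step 5: signal(T6) -> count=0 queue=[] holders={T2,T4,T5}
Step 6: wait(T3) -> count=0 queue=[T3] holders={T2,T4,T5}
Step 7: signal(T4) -> count=0 queue=[] holders={T2,T3,T5}
Step 8: signal(T3) -> count=1 queue=[] holders={T2,T5}
Step 9: wait(T1) -> count=0 queue=[] holders={T1,T2,T5}
Step 10: signal(T5) -> count=1 queue=[] holders={T1,T2}
Step 11: wait(T5) -> count=0 queue=[] holders={T1,T2,T5}
Step 12: signal(T2) -> count=1 queue=[] holders={T1,T5}
Final holders: {T1,T5} -> T6 not in holders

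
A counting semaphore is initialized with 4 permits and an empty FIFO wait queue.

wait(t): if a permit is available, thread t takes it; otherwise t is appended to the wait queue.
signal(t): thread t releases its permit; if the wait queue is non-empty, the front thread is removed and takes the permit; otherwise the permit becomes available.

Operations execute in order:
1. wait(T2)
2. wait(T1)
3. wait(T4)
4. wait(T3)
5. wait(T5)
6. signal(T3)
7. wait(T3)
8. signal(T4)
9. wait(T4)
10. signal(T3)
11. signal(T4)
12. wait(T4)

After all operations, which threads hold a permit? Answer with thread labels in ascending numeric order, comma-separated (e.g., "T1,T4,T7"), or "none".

Step 1: wait(T2) -> count=3 queue=[] holders={T2}
Step 2: wait(T1) -> count=2 queue=[] holders={T1,T2}
Step 3: wait(T4) -> count=1 queue=[] holders={T1,T2,T4}
Step 4: wait(T3) -> count=0 queue=[] holders={T1,T2,T3,T4}
Step 5: wait(T5) -> count=0 queue=[T5] holders={T1,T2,T3,T4}
Step 6: signal(T3) -> count=0 queue=[] holders={T1,T2,T4,T5}
Step 7: wait(T3) -> count=0 queue=[T3] holders={T1,T2,T4,T5}
Step 8: signal(T4) -> count=0 queue=[] holders={T1,T2,T3,T5}
Step 9: wait(T4) -> count=0 queue=[T4] holders={T1,T2,T3,T5}
Step 10: signal(T3) -> count=0 queue=[] holders={T1,T2,T4,T5}
Step 11: signal(T4) -> count=1 queue=[] holders={T1,T2,T5}
Step 12: wait(T4) -> count=0 queue=[] holders={T1,T2,T4,T5}
Final holders: T1,T2,T4,T5

Answer: T1,T2,T4,T5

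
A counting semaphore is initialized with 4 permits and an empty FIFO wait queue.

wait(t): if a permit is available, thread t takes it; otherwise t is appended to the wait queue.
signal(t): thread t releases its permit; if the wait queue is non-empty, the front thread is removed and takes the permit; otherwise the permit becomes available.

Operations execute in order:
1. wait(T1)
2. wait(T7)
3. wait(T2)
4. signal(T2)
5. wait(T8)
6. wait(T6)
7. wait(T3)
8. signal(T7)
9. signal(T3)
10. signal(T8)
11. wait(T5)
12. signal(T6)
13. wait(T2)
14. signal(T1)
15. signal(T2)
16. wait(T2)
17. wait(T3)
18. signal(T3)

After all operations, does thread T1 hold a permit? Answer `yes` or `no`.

Answer: no

Derivation:
Step 1: wait(T1) -> count=3 queue=[] holders={T1}
Step 2: wait(T7) -> count=2 queue=[] holders={T1,T7}
Step 3: wait(T2) -> count=1 queue=[] holders={T1,T2,T7}
Step 4: signal(T2) -> count=2 queue=[] holders={T1,T7}
Step 5: wait(T8) -> count=1 queue=[] holders={T1,T7,T8}
Step 6: wait(T6) -> count=0 queue=[] holders={T1,T6,T7,T8}
Step 7: wait(T3) -> count=0 queue=[T3] holders={T1,T6,T7,T8}
Step 8: signal(T7) -> count=0 queue=[] holders={T1,T3,T6,T8}
Step 9: signal(T3) -> count=1 queue=[] holders={T1,T6,T8}
Step 10: signal(T8) -> count=2 queue=[] holders={T1,T6}
Step 11: wait(T5) -> count=1 queue=[] holders={T1,T5,T6}
Step 12: signal(T6) -> count=2 queue=[] holders={T1,T5}
Step 13: wait(T2) -> count=1 queue=[] holders={T1,T2,T5}
Step 14: signal(T1) -> count=2 queue=[] holders={T2,T5}
Step 15: signal(T2) -> count=3 queue=[] holders={T5}
Step 16: wait(T2) -> count=2 queue=[] holders={T2,T5}
Step 17: wait(T3) -> count=1 queue=[] holders={T2,T3,T5}
Step 18: signal(T3) -> count=2 queue=[] holders={T2,T5}
Final holders: {T2,T5} -> T1 not in holders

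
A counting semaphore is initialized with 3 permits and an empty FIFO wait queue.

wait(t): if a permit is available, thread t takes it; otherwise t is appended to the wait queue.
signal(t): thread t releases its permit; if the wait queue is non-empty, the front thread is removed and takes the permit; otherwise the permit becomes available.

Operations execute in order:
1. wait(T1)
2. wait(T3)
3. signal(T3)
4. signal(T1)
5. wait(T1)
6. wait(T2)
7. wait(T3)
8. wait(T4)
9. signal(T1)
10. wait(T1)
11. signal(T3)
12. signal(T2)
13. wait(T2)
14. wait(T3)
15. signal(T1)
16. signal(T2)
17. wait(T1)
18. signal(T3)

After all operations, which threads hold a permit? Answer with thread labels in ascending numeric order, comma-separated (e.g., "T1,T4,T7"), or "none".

Answer: T1,T4

Derivation:
Step 1: wait(T1) -> count=2 queue=[] holders={T1}
Step 2: wait(T3) -> count=1 queue=[] holders={T1,T3}
Step 3: signal(T3) -> count=2 queue=[] holders={T1}
Step 4: signal(T1) -> count=3 queue=[] holders={none}
Step 5: wait(T1) -> count=2 queue=[] holders={T1}
Step 6: wait(T2) -> count=1 queue=[] holders={T1,T2}
Step 7: wait(T3) -> count=0 queue=[] holders={T1,T2,T3}
Step 8: wait(T4) -> count=0 queue=[T4] holders={T1,T2,T3}
Step 9: signal(T1) -> count=0 queue=[] holders={T2,T3,T4}
Step 10: wait(T1) -> count=0 queue=[T1] holders={T2,T3,T4}
Step 11: signal(T3) -> count=0 queue=[] holders={T1,T2,T4}
Step 12: signal(T2) -> count=1 queue=[] holders={T1,T4}
Step 13: wait(T2) -> count=0 queue=[] holders={T1,T2,T4}
Step 14: wait(T3) -> count=0 queue=[T3] holders={T1,T2,T4}
Step 15: signal(T1) -> count=0 queue=[] holders={T2,T3,T4}
Step 16: signal(T2) -> count=1 queue=[] holders={T3,T4}
Step 17: wait(T1) -> count=0 queue=[] holders={T1,T3,T4}
Step 18: signal(T3) -> count=1 queue=[] holders={T1,T4}
Final holders: T1,T4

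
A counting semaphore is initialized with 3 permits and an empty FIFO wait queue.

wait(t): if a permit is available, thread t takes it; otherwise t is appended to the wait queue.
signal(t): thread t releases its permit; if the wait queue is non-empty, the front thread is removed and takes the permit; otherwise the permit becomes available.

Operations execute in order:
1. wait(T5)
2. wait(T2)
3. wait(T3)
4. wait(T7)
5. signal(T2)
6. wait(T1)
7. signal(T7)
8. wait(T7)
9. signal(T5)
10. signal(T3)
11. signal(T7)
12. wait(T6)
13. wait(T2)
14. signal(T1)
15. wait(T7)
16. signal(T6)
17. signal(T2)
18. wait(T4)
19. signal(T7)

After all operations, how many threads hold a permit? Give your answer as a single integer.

Answer: 1

Derivation:
Step 1: wait(T5) -> count=2 queue=[] holders={T5}
Step 2: wait(T2) -> count=1 queue=[] holders={T2,T5}
Step 3: wait(T3) -> count=0 queue=[] holders={T2,T3,T5}
Step 4: wait(T7) -> count=0 queue=[T7] holders={T2,T3,T5}
Step 5: signal(T2) -> count=0 queue=[] holders={T3,T5,T7}
Step 6: wait(T1) -> count=0 queue=[T1] holders={T3,T5,T7}
Step 7: signal(T7) -> count=0 queue=[] holders={T1,T3,T5}
Step 8: wait(T7) -> count=0 queue=[T7] holders={T1,T3,T5}
Step 9: signal(T5) -> count=0 queue=[] holders={T1,T3,T7}
Step 10: signal(T3) -> count=1 queue=[] holders={T1,T7}
Step 11: signal(T7) -> count=2 queue=[] holders={T1}
Step 12: wait(T6) -> count=1 queue=[] holders={T1,T6}
Step 13: wait(T2) -> count=0 queue=[] holders={T1,T2,T6}
Step 14: signal(T1) -> count=1 queue=[] holders={T2,T6}
Step 15: wait(T7) -> count=0 queue=[] holders={T2,T6,T7}
Step 16: signal(T6) -> count=1 queue=[] holders={T2,T7}
Step 17: signal(T2) -> count=2 queue=[] holders={T7}
Step 18: wait(T4) -> count=1 queue=[] holders={T4,T7}
Step 19: signal(T7) -> count=2 queue=[] holders={T4}
Final holders: {T4} -> 1 thread(s)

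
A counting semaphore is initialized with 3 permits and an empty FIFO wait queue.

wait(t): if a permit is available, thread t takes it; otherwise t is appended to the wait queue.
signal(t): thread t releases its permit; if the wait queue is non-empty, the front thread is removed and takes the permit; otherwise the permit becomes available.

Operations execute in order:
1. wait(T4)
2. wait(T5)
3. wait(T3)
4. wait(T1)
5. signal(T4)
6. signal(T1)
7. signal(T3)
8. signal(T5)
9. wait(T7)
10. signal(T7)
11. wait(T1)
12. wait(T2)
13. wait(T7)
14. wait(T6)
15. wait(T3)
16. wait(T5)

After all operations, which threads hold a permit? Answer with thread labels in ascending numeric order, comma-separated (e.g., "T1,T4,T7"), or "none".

Step 1: wait(T4) -> count=2 queue=[] holders={T4}
Step 2: wait(T5) -> count=1 queue=[] holders={T4,T5}
Step 3: wait(T3) -> count=0 queue=[] holders={T3,T4,T5}
Step 4: wait(T1) -> count=0 queue=[T1] holders={T3,T4,T5}
Step 5: signal(T4) -> count=0 queue=[] holders={T1,T3,T5}
Step 6: signal(T1) -> count=1 queue=[] holders={T3,T5}
Step 7: signal(T3) -> count=2 queue=[] holders={T5}
Step 8: signal(T5) -> count=3 queue=[] holders={none}
Step 9: wait(T7) -> count=2 queue=[] holders={T7}
Step 10: signal(T7) -> count=3 queue=[] holders={none}
Step 11: wait(T1) -> count=2 queue=[] holders={T1}
Step 12: wait(T2) -> count=1 queue=[] holders={T1,T2}
Step 13: wait(T7) -> count=0 queue=[] holders={T1,T2,T7}
Step 14: wait(T6) -> count=0 queue=[T6] holders={T1,T2,T7}
Step 15: wait(T3) -> count=0 queue=[T6,T3] holders={T1,T2,T7}
Step 16: wait(T5) -> count=0 queue=[T6,T3,T5] holders={T1,T2,T7}
Final holders: T1,T2,T7

Answer: T1,T2,T7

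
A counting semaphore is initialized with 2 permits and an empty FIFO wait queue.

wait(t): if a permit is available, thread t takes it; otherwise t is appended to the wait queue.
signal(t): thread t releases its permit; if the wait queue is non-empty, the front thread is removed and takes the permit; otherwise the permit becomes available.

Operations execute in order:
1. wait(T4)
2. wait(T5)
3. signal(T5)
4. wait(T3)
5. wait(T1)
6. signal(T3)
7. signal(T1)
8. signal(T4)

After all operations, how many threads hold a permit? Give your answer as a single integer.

Answer: 0

Derivation:
Step 1: wait(T4) -> count=1 queue=[] holders={T4}
Step 2: wait(T5) -> count=0 queue=[] holders={T4,T5}
Step 3: signal(T5) -> count=1 queue=[] holders={T4}
Step 4: wait(T3) -> count=0 queue=[] holders={T3,T4}
Step 5: wait(T1) -> count=0 queue=[T1] holders={T3,T4}
Step 6: signal(T3) -> count=0 queue=[] holders={T1,T4}
Step 7: signal(T1) -> count=1 queue=[] holders={T4}
Step 8: signal(T4) -> count=2 queue=[] holders={none}
Final holders: {none} -> 0 thread(s)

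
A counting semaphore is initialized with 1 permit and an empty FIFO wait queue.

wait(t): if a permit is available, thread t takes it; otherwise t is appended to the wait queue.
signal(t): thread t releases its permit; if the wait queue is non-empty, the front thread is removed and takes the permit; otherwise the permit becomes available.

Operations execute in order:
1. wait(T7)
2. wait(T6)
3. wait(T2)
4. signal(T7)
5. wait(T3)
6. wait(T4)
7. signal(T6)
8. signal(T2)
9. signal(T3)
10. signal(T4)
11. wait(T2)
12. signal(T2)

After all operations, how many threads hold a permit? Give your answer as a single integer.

Answer: 0

Derivation:
Step 1: wait(T7) -> count=0 queue=[] holders={T7}
Step 2: wait(T6) -> count=0 queue=[T6] holders={T7}
Step 3: wait(T2) -> count=0 queue=[T6,T2] holders={T7}
Step 4: signal(T7) -> count=0 queue=[T2] holders={T6}
Step 5: wait(T3) -> count=0 queue=[T2,T3] holders={T6}
Step 6: wait(T4) -> count=0 queue=[T2,T3,T4] holders={T6}
Step 7: signal(T6) -> count=0 queue=[T3,T4] holders={T2}
Step 8: signal(T2) -> count=0 queue=[T4] holders={T3}
Step 9: signal(T3) -> count=0 queue=[] holders={T4}
Step 10: signal(T4) -> count=1 queue=[] holders={none}
Step 11: wait(T2) -> count=0 queue=[] holders={T2}
Step 12: signal(T2) -> count=1 queue=[] holders={none}
Final holders: {none} -> 0 thread(s)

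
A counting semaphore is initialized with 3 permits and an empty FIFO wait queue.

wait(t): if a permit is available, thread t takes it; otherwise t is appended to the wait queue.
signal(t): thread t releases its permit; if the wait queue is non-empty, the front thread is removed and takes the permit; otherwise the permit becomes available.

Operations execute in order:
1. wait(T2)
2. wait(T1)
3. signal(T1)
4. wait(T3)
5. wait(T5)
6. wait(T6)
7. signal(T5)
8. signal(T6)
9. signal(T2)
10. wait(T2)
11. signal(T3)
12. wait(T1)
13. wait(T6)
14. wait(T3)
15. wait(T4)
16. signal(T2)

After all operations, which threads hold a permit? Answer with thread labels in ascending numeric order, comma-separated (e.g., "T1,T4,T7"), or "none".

Step 1: wait(T2) -> count=2 queue=[] holders={T2}
Step 2: wait(T1) -> count=1 queue=[] holders={T1,T2}
Step 3: signal(T1) -> count=2 queue=[] holders={T2}
Step 4: wait(T3) -> count=1 queue=[] holders={T2,T3}
Step 5: wait(T5) -> count=0 queue=[] holders={T2,T3,T5}
Step 6: wait(T6) -> count=0 queue=[T6] holders={T2,T3,T5}
Step 7: signal(T5) -> count=0 queue=[] holders={T2,T3,T6}
Step 8: signal(T6) -> count=1 queue=[] holders={T2,T3}
Step 9: signal(T2) -> count=2 queue=[] holders={T3}
Step 10: wait(T2) -> count=1 queue=[] holders={T2,T3}
Step 11: signal(T3) -> count=2 queue=[] holders={T2}
Step 12: wait(T1) -> count=1 queue=[] holders={T1,T2}
Step 13: wait(T6) -> count=0 queue=[] holders={T1,T2,T6}
Step 14: wait(T3) -> count=0 queue=[T3] holders={T1,T2,T6}
Step 15: wait(T4) -> count=0 queue=[T3,T4] holders={T1,T2,T6}
Step 16: signal(T2) -> count=0 queue=[T4] holders={T1,T3,T6}
Final holders: T1,T3,T6

Answer: T1,T3,T6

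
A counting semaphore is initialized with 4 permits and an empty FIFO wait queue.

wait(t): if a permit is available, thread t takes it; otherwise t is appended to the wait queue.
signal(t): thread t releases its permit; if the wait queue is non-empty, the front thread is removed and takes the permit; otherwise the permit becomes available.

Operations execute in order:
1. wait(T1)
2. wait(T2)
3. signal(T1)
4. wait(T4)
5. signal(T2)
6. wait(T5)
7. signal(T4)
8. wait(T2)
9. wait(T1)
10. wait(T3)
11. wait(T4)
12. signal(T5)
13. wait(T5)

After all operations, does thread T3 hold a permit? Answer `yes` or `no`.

Answer: yes

Derivation:
Step 1: wait(T1) -> count=3 queue=[] holders={T1}
Step 2: wait(T2) -> count=2 queue=[] holders={T1,T2}
Step 3: signal(T1) -> count=3 queue=[] holders={T2}
Step 4: wait(T4) -> count=2 queue=[] holders={T2,T4}
Step 5: signal(T2) -> count=3 queue=[] holders={T4}
Step 6: wait(T5) -> count=2 queue=[] holders={T4,T5}
Step 7: signal(T4) -> count=3 queue=[] holders={T5}
Step 8: wait(T2) -> count=2 queue=[] holders={T2,T5}
Step 9: wait(T1) -> count=1 queue=[] holders={T1,T2,T5}
Step 10: wait(T3) -> count=0 queue=[] holders={T1,T2,T3,T5}
Step 11: wait(T4) -> count=0 queue=[T4] holders={T1,T2,T3,T5}
Step 12: signal(T5) -> count=0 queue=[] holders={T1,T2,T3,T4}
Step 13: wait(T5) -> count=0 queue=[T5] holders={T1,T2,T3,T4}
Final holders: {T1,T2,T3,T4} -> T3 in holders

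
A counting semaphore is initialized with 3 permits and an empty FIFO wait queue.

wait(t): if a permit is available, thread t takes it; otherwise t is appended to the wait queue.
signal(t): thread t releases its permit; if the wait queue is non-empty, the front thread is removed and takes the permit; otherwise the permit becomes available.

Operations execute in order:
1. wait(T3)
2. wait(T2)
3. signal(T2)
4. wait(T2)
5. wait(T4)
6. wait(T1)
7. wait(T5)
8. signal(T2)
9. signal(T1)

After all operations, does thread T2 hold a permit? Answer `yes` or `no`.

Answer: no

Derivation:
Step 1: wait(T3) -> count=2 queue=[] holders={T3}
Step 2: wait(T2) -> count=1 queue=[] holders={T2,T3}
Step 3: signal(T2) -> count=2 queue=[] holders={T3}
Step 4: wait(T2) -> count=1 queue=[] holders={T2,T3}
Step 5: wait(T4) -> count=0 queue=[] holders={T2,T3,T4}
Step 6: wait(T1) -> count=0 queue=[T1] holders={T2,T3,T4}
Step 7: wait(T5) -> count=0 queue=[T1,T5] holders={T2,T3,T4}
Step 8: signal(T2) -> count=0 queue=[T5] holders={T1,T3,T4}
Step 9: signal(T1) -> count=0 queue=[] holders={T3,T4,T5}
Final holders: {T3,T4,T5} -> T2 not in holders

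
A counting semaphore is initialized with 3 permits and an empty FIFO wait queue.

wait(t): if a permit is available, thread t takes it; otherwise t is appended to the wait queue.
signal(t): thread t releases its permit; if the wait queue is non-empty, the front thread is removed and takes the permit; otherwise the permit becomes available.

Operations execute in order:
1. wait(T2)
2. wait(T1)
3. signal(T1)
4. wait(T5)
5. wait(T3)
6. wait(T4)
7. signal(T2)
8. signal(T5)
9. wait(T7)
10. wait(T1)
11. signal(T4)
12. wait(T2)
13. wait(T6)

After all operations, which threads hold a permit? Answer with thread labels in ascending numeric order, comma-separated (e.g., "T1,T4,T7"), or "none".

Answer: T1,T3,T7

Derivation:
Step 1: wait(T2) -> count=2 queue=[] holders={T2}
Step 2: wait(T1) -> count=1 queue=[] holders={T1,T2}
Step 3: signal(T1) -> count=2 queue=[] holders={T2}
Step 4: wait(T5) -> count=1 queue=[] holders={T2,T5}
Step 5: wait(T3) -> count=0 queue=[] holders={T2,T3,T5}
Step 6: wait(T4) -> count=0 queue=[T4] holders={T2,T3,T5}
Step 7: signal(T2) -> count=0 queue=[] holders={T3,T4,T5}
Step 8: signal(T5) -> count=1 queue=[] holders={T3,T4}
Step 9: wait(T7) -> count=0 queue=[] holders={T3,T4,T7}
Step 10: wait(T1) -> count=0 queue=[T1] holders={T3,T4,T7}
Step 11: signal(T4) -> count=0 queue=[] holders={T1,T3,T7}
Step 12: wait(T2) -> count=0 queue=[T2] holders={T1,T3,T7}
Step 13: wait(T6) -> count=0 queue=[T2,T6] holders={T1,T3,T7}
Final holders: T1,T3,T7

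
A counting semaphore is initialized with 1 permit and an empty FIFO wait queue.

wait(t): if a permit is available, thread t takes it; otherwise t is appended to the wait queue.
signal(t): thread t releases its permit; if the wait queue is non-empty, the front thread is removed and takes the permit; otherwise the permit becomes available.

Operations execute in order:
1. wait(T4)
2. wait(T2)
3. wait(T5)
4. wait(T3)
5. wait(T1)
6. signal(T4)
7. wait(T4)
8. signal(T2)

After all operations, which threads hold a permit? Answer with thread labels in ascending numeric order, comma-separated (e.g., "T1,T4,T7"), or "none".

Step 1: wait(T4) -> count=0 queue=[] holders={T4}
Step 2: wait(T2) -> count=0 queue=[T2] holders={T4}
Step 3: wait(T5) -> count=0 queue=[T2,T5] holders={T4}
Step 4: wait(T3) -> count=0 queue=[T2,T5,T3] holders={T4}
Step 5: wait(T1) -> count=0 queue=[T2,T5,T3,T1] holders={T4}
Step 6: signal(T4) -> count=0 queue=[T5,T3,T1] holders={T2}
Step 7: wait(T4) -> count=0 queue=[T5,T3,T1,T4] holders={T2}
Step 8: signal(T2) -> count=0 queue=[T3,T1,T4] holders={T5}
Final holders: T5

Answer: T5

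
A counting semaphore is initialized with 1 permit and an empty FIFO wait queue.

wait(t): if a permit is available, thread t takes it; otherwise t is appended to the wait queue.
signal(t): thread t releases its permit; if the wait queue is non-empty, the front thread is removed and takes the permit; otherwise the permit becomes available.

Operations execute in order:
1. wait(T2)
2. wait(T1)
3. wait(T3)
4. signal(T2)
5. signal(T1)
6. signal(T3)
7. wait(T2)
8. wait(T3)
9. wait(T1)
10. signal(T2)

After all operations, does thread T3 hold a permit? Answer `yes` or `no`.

Answer: yes

Derivation:
Step 1: wait(T2) -> count=0 queue=[] holders={T2}
Step 2: wait(T1) -> count=0 queue=[T1] holders={T2}
Step 3: wait(T3) -> count=0 queue=[T1,T3] holders={T2}
Step 4: signal(T2) -> count=0 queue=[T3] holders={T1}
Step 5: signal(T1) -> count=0 queue=[] holders={T3}
Step 6: signal(T3) -> count=1 queue=[] holders={none}
Step 7: wait(T2) -> count=0 queue=[] holders={T2}
Step 8: wait(T3) -> count=0 queue=[T3] holders={T2}
Step 9: wait(T1) -> count=0 queue=[T3,T1] holders={T2}
Step 10: signal(T2) -> count=0 queue=[T1] holders={T3}
Final holders: {T3} -> T3 in holders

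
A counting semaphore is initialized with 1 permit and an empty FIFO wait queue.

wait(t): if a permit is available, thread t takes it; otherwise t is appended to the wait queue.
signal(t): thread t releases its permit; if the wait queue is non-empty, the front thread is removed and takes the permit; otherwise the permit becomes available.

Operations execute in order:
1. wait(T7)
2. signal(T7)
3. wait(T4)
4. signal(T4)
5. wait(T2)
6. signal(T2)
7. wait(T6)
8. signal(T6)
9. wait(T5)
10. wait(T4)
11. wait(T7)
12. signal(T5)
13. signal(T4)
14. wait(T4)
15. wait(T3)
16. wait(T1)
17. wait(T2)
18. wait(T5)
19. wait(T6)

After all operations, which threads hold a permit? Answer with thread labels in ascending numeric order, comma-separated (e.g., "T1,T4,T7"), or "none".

Step 1: wait(T7) -> count=0 queue=[] holders={T7}
Step 2: signal(T7) -> count=1 queue=[] holders={none}
Step 3: wait(T4) -> count=0 queue=[] holders={T4}
Step 4: signal(T4) -> count=1 queue=[] holders={none}
Step 5: wait(T2) -> count=0 queue=[] holders={T2}
Step 6: signal(T2) -> count=1 queue=[] holders={none}
Step 7: wait(T6) -> count=0 queue=[] holders={T6}
Step 8: signal(T6) -> count=1 queue=[] holders={none}
Step 9: wait(T5) -> count=0 queue=[] holders={T5}
Step 10: wait(T4) -> count=0 queue=[T4] holders={T5}
Step 11: wait(T7) -> count=0 queue=[T4,T7] holders={T5}
Step 12: signal(T5) -> count=0 queue=[T7] holders={T4}
Step 13: signal(T4) -> count=0 queue=[] holders={T7}
Step 14: wait(T4) -> count=0 queue=[T4] holders={T7}
Step 15: wait(T3) -> count=0 queue=[T4,T3] holders={T7}
Step 16: wait(T1) -> count=0 queue=[T4,T3,T1] holders={T7}
Step 17: wait(T2) -> count=0 queue=[T4,T3,T1,T2] holders={T7}
Step 18: wait(T5) -> count=0 queue=[T4,T3,T1,T2,T5] holders={T7}
Step 19: wait(T6) -> count=0 queue=[T4,T3,T1,T2,T5,T6] holders={T7}
Final holders: T7

Answer: T7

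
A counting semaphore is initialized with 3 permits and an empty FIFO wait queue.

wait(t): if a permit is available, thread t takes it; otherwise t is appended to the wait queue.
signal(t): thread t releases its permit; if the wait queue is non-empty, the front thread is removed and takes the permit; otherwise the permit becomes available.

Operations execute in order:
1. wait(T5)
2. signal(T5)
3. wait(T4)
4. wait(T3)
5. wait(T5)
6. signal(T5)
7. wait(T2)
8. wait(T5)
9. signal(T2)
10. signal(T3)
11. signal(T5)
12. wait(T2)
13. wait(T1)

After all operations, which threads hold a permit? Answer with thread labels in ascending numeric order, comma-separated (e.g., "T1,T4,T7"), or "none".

Answer: T1,T2,T4

Derivation:
Step 1: wait(T5) -> count=2 queue=[] holders={T5}
Step 2: signal(T5) -> count=3 queue=[] holders={none}
Step 3: wait(T4) -> count=2 queue=[] holders={T4}
Step 4: wait(T3) -> count=1 queue=[] holders={T3,T4}
Step 5: wait(T5) -> count=0 queue=[] holders={T3,T4,T5}
Step 6: signal(T5) -> count=1 queue=[] holders={T3,T4}
Step 7: wait(T2) -> count=0 queue=[] holders={T2,T3,T4}
Step 8: wait(T5) -> count=0 queue=[T5] holders={T2,T3,T4}
Step 9: signal(T2) -> count=0 queue=[] holders={T3,T4,T5}
Step 10: signal(T3) -> count=1 queue=[] holders={T4,T5}
Step 11: signal(T5) -> count=2 queue=[] holders={T4}
Step 12: wait(T2) -> count=1 queue=[] holders={T2,T4}
Step 13: wait(T1) -> count=0 queue=[] holders={T1,T2,T4}
Final holders: T1,T2,T4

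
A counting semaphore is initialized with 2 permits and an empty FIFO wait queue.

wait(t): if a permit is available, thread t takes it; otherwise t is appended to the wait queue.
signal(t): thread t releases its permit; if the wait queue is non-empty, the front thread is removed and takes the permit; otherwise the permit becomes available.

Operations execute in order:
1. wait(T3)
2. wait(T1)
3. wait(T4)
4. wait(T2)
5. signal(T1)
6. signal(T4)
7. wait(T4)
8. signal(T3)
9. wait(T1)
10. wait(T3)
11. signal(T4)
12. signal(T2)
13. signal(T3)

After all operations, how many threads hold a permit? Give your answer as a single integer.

Step 1: wait(T3) -> count=1 queue=[] holders={T3}
Step 2: wait(T1) -> count=0 queue=[] holders={T1,T3}
Step 3: wait(T4) -> count=0 queue=[T4] holders={T1,T3}
Step 4: wait(T2) -> count=0 queue=[T4,T2] holders={T1,T3}
Step 5: signal(T1) -> count=0 queue=[T2] holders={T3,T4}
Step 6: signal(T4) -> count=0 queue=[] holders={T2,T3}
Step 7: wait(T4) -> count=0 queue=[T4] holders={T2,T3}
Step 8: signal(T3) -> count=0 queue=[] holders={T2,T4}
Step 9: wait(T1) -> count=0 queue=[T1] holders={T2,T4}
Step 10: wait(T3) -> count=0 queue=[T1,T3] holders={T2,T4}
Step 11: signal(T4) -> count=0 queue=[T3] holders={T1,T2}
Step 12: signal(T2) -> count=0 queue=[] holders={T1,T3}
Step 13: signal(T3) -> count=1 queue=[] holders={T1}
Final holders: {T1} -> 1 thread(s)

Answer: 1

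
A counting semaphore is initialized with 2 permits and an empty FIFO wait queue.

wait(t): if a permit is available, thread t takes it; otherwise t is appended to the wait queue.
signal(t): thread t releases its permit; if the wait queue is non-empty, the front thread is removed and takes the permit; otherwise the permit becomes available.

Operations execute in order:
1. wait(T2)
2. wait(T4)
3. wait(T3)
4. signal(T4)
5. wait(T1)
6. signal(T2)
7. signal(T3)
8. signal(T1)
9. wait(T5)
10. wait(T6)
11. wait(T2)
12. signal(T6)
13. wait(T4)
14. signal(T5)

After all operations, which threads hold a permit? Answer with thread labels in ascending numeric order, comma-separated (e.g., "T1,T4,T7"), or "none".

Answer: T2,T4

Derivation:
Step 1: wait(T2) -> count=1 queue=[] holders={T2}
Step 2: wait(T4) -> count=0 queue=[] holders={T2,T4}
Step 3: wait(T3) -> count=0 queue=[T3] holders={T2,T4}
Step 4: signal(T4) -> count=0 queue=[] holders={T2,T3}
Step 5: wait(T1) -> count=0 queue=[T1] holders={T2,T3}
Step 6: signal(T2) -> count=0 queue=[] holders={T1,T3}
Step 7: signal(T3) -> count=1 queue=[] holders={T1}
Step 8: signal(T1) -> count=2 queue=[] holders={none}
Step 9: wait(T5) -> count=1 queue=[] holders={T5}
Step 10: wait(T6) -> count=0 queue=[] holders={T5,T6}
Step 11: wait(T2) -> count=0 queue=[T2] holders={T5,T6}
Step 12: signal(T6) -> count=0 queue=[] holders={T2,T5}
Step 13: wait(T4) -> count=0 queue=[T4] holders={T2,T5}
Step 14: signal(T5) -> count=0 queue=[] holders={T2,T4}
Final holders: T2,T4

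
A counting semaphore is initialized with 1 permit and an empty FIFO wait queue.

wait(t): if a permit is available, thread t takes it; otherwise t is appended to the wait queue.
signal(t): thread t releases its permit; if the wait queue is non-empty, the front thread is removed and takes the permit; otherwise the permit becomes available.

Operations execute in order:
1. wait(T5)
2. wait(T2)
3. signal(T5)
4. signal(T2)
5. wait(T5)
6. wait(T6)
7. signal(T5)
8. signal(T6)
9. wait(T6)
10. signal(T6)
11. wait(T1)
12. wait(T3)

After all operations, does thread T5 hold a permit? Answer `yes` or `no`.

Step 1: wait(T5) -> count=0 queue=[] holders={T5}
Step 2: wait(T2) -> count=0 queue=[T2] holders={T5}
Step 3: signal(T5) -> count=0 queue=[] holders={T2}
Step 4: signal(T2) -> count=1 queue=[] holders={none}
Step 5: wait(T5) -> count=0 queue=[] holders={T5}
Step 6: wait(T6) -> count=0 queue=[T6] holders={T5}
Step 7: signal(T5) -> count=0 queue=[] holders={T6}
Step 8: signal(T6) -> count=1 queue=[] holders={none}
Step 9: wait(T6) -> count=0 queue=[] holders={T6}
Step 10: signal(T6) -> count=1 queue=[] holders={none}
Step 11: wait(T1) -> count=0 queue=[] holders={T1}
Step 12: wait(T3) -> count=0 queue=[T3] holders={T1}
Final holders: {T1} -> T5 not in holders

Answer: no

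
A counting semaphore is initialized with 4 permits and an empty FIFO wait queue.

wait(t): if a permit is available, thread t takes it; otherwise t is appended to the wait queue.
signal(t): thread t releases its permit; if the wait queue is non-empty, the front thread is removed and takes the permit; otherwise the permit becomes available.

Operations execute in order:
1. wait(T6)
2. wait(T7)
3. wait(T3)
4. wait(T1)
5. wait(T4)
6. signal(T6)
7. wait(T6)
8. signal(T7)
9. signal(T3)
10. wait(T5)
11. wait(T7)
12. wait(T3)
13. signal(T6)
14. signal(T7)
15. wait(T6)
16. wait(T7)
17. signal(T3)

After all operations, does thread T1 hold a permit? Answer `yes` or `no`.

Answer: yes

Derivation:
Step 1: wait(T6) -> count=3 queue=[] holders={T6}
Step 2: wait(T7) -> count=2 queue=[] holders={T6,T7}
Step 3: wait(T3) -> count=1 queue=[] holders={T3,T6,T7}
Step 4: wait(T1) -> count=0 queue=[] holders={T1,T3,T6,T7}
Step 5: wait(T4) -> count=0 queue=[T4] holders={T1,T3,T6,T7}
Step 6: signal(T6) -> count=0 queue=[] holders={T1,T3,T4,T7}
Step 7: wait(T6) -> count=0 queue=[T6] holders={T1,T3,T4,T7}
Step 8: signal(T7) -> count=0 queue=[] holders={T1,T3,T4,T6}
Step 9: signal(T3) -> count=1 queue=[] holders={T1,T4,T6}
Step 10: wait(T5) -> count=0 queue=[] holders={T1,T4,T5,T6}
Step 11: wait(T7) -> count=0 queue=[T7] holders={T1,T4,T5,T6}
Step 12: wait(T3) -> count=0 queue=[T7,T3] holders={T1,T4,T5,T6}
Step 13: signal(T6) -> count=0 queue=[T3] holders={T1,T4,T5,T7}
Step 14: signal(T7) -> count=0 queue=[] holders={T1,T3,T4,T5}
Step 15: wait(T6) -> count=0 queue=[T6] holders={T1,T3,T4,T5}
Step 16: wait(T7) -> count=0 queue=[T6,T7] holders={T1,T3,T4,T5}
Step 17: signal(T3) -> count=0 queue=[T7] holders={T1,T4,T5,T6}
Final holders: {T1,T4,T5,T6} -> T1 in holders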